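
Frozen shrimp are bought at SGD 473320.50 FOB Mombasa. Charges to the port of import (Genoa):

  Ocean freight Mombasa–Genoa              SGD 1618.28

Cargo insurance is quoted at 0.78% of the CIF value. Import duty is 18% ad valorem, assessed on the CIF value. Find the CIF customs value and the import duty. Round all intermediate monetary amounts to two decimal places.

CIF value: SGD 478672.42; import duty: SGD 86161.04

Let C be the CIF value. C = FOB price + freight + 0.78% × C
C − 0.78% × C = 473320.50 + 1618.28
0.9922 × C = 474938.78
C = 474938.78 / 0.9922 = 478672.42
Insurance premium = 0.78% × 478672.42 = 3733.64
Import duty = 478672.42 × 18% = 86161.04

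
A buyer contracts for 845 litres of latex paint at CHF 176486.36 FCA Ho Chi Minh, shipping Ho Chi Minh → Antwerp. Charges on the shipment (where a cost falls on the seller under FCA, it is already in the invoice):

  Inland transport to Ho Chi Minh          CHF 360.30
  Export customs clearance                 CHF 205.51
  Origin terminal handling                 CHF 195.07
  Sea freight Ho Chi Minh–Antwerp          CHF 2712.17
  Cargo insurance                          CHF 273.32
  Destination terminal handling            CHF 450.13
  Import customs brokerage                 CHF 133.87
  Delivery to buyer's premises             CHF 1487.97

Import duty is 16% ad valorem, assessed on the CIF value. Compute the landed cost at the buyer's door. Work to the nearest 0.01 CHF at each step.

FCA: the seller delivers export-cleared goods to the carrier; the buyer bears costs from that point.
Already in the invoice (seller's account under FCA): inland to port, export clearance — exclude.
CIF value = FCA price + origin terminal + freight + insurance = 176486.36 + 195.07 + 2712.17 + 273.32 = 179666.92
Import duty = 179666.92 × 16% = 28746.71
Buyer bears: origin terminal 195.07 + freight 2712.17 + insurance 273.32 + destination terminal 450.13 + brokerage 133.87 + delivery 1487.97 + duty 28746.71 = 33999.24
Landed cost = invoice 176486.36 + 33999.24 = 210485.60

Total landed cost: CHF 210485.60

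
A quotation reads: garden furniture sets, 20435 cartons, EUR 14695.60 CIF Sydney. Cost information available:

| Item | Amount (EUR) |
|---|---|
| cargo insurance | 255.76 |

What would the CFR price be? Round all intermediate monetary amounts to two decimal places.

From CIF to CFR, the seller no longer bears: insurance.
CFR price = 14695.60 − 255.76 = 14439.84

CFR price: EUR 14439.84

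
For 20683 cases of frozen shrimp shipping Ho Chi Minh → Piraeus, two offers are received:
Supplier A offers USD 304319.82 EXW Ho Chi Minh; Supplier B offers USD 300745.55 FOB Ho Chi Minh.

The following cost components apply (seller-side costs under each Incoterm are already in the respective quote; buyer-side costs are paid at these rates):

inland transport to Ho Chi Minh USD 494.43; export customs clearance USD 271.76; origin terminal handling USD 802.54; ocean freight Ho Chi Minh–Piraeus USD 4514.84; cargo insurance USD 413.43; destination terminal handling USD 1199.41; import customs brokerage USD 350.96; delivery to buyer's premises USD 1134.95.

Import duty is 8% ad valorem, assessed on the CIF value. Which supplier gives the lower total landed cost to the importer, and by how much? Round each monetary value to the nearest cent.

Supplier B is cheaper by USD 5554.44

Supplier A (EXW):
CIF value = EXW price + inland to port + export clearance + origin terminal + freight + insurance = 304319.82 + 494.43 + 271.76 + 802.54 + 4514.84 + 413.43 = 310816.82
Import duty = 310816.82 × 8% = 24865.35
Buyer bears (A): 494.43 + 271.76 + 802.54 + 4514.84 + 413.43 + 1199.41 + 350.96 + 1134.95 = 9182.32
Landed cost (A) = invoice 304319.82 + 9182.32 + duty 24865.35 = 338367.49
Supplier B (FOB):
CIF value = FOB price + freight + insurance = 300745.55 + 4514.84 + 413.43 = 305673.82
Import duty = 305673.82 × 8% = 24453.91
Buyer bears (B): 4514.84 + 413.43 + 1199.41 + 350.96 + 1134.95 = 7613.59
Landed cost (B) = invoice 300745.55 + 7613.59 + duty 24453.91 = 332813.05
Difference = |338367.49 − 332813.05| = 5554.44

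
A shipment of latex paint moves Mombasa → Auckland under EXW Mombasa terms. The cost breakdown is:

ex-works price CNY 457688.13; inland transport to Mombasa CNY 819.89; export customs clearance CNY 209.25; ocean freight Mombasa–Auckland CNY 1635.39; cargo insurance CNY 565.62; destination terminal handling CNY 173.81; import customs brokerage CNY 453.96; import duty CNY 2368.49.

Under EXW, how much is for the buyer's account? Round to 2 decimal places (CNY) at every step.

Buyer's account: CNY 6226.41

EXW: the seller makes goods available at their premises; the buyer bears all onward costs.
Seller's account: goods 457688.13 = 457688.13
Buyer's account: inland to port 819.89 + export clearance 209.25 + freight 1635.39 + insurance 565.62 + destination terminal 173.81 + brokerage 453.96 + duty 2368.49 = 6226.41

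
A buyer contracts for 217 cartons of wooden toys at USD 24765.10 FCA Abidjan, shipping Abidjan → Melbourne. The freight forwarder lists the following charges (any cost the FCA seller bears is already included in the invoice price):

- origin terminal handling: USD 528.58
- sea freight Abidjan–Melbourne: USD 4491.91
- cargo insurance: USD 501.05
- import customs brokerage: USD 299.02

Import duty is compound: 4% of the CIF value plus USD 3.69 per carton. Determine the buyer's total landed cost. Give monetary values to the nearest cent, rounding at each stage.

Total landed cost: USD 32597.86

FCA: the seller delivers export-cleared goods to the carrier; the buyer bears costs from that point.
CIF value = FCA price + origin terminal + freight + insurance = 24765.10 + 528.58 + 4491.91 + 501.05 = 30286.64
Ad valorem component: 30286.64 × 4% = 1211.47
Specific component: 217 × 3.69 = 800.73
Import duty = 1211.47 + 800.73 = 2012.20
Buyer bears: origin terminal 528.58 + freight 4491.91 + insurance 501.05 + brokerage 299.02 + duty 2012.20 = 7832.76
Landed cost = invoice 24765.10 + 7832.76 = 32597.86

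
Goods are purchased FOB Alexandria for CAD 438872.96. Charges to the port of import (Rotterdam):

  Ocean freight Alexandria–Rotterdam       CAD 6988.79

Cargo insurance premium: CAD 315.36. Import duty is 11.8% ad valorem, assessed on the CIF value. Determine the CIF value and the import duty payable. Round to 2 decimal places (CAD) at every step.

CIF = FOB price + freight + insurance
CIF = 438872.96 + 6988.79 + 315.36 = 446177.11
Import duty = 446177.11 × 11.8% = 52648.90

CIF value: CAD 446177.11; import duty: CAD 52648.90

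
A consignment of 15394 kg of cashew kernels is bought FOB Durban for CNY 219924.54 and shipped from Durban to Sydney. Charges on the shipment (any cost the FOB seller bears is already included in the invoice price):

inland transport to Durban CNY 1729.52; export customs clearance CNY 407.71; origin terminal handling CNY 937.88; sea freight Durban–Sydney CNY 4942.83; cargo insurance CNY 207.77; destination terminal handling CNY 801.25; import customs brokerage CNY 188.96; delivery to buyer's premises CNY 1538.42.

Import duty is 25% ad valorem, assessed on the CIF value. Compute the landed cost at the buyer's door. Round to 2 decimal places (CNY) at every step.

Total landed cost: CNY 283872.56

FOB: the seller bears costs until goods are on board at the origin port; the buyer bears freight, insurance and all costs thereafter.
Already in the invoice (seller's account under FOB): inland to port, export clearance, origin terminal — exclude.
CIF value = FOB price + freight + insurance = 219924.54 + 4942.83 + 207.77 = 225075.14
Import duty = 225075.14 × 25% = 56268.79
Buyer bears: freight 4942.83 + insurance 207.77 + destination terminal 801.25 + brokerage 188.96 + delivery 1538.42 + duty 56268.79 = 63948.02
Landed cost = invoice 219924.54 + 63948.02 = 283872.56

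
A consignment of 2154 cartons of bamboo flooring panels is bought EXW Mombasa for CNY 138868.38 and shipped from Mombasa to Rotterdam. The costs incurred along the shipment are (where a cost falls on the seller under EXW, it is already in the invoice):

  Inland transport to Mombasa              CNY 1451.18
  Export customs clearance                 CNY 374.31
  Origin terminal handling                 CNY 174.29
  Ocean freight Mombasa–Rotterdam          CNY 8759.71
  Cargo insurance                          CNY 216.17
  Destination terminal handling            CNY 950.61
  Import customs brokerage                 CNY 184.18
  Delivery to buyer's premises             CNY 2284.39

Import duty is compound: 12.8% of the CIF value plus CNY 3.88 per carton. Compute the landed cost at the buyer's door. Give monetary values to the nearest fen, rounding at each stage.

Total landed cost: CNY 180800.78

EXW: the seller makes goods available at their premises; the buyer bears all onward costs.
CIF value = EXW price + inland to port + export clearance + origin terminal + freight + insurance = 138868.38 + 1451.18 + 374.31 + 174.29 + 8759.71 + 216.17 = 149844.04
Ad valorem component: 149844.04 × 12.8% = 19180.04
Specific component: 2154 × 3.88 = 8357.52
Import duty = 19180.04 + 8357.52 = 27537.56
Buyer bears: inland to port 1451.18 + export clearance 374.31 + origin terminal 174.29 + freight 8759.71 + insurance 216.17 + destination terminal 950.61 + brokerage 184.18 + delivery 2284.39 + duty 27537.56 = 41932.40
Landed cost = invoice 138868.38 + 41932.40 = 180800.78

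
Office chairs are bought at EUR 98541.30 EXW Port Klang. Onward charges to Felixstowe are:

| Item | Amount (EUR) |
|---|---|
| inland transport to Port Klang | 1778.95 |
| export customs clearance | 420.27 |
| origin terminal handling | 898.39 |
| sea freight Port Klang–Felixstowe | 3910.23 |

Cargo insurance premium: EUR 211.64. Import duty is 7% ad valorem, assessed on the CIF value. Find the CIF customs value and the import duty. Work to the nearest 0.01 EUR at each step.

CIF = EXW price + pre-shipment costs + freight + insurance
CIF = 98541.30 + 1778.95 + 420.27 + 898.39 + 3910.23 + 211.64 = 105760.78
Import duty = 105760.78 × 7% = 7403.25

CIF value: EUR 105760.78; import duty: EUR 7403.25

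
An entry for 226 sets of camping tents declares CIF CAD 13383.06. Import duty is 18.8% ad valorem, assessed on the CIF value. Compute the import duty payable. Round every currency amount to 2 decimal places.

Import duty: CAD 2516.02

Import duty = 13383.06 × 18.8% = 2516.02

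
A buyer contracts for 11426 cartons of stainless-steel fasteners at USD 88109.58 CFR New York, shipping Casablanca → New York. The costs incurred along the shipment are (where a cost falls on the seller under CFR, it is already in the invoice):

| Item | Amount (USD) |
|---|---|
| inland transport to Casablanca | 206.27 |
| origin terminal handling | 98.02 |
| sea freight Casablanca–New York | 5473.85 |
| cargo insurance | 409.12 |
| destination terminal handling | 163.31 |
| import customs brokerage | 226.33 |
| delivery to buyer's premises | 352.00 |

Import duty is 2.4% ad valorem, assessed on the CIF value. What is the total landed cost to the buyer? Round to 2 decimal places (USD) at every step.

Total landed cost: USD 91384.79

CFR: the seller pays costs through ocean freight to the destination port, but not insurance.
Already in the invoice (seller's account under CFR): inland to port, origin terminal, freight — exclude.
CIF value = CFR price + insurance = 88109.58 + 409.12 = 88518.70
Import duty = 88518.70 × 2.4% = 2124.45
Buyer bears: insurance 409.12 + destination terminal 163.31 + brokerage 226.33 + delivery 352.00 + duty 2124.45 = 3275.21
Landed cost = invoice 88109.58 + 3275.21 = 91384.79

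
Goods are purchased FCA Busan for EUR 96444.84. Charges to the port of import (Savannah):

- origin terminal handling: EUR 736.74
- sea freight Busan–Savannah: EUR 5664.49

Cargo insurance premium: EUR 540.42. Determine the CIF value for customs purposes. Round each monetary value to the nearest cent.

CIF value: EUR 103386.49

CIF = FCA price + pre-shipment costs + freight + insurance
CIF = 96444.84 + 736.74 + 5664.49 + 540.42 = 103386.49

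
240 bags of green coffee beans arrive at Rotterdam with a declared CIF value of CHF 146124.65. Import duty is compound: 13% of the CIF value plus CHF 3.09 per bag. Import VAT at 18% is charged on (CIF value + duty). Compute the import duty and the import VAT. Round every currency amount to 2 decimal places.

Import duty: CHF 19737.80; import VAT: CHF 29855.24

Ad valorem component: 146124.65 × 13% = 18996.20
Specific component: 240 × 3.09 = 741.60
Import duty = 18996.20 + 741.60 = 19737.80
VAT base = CIF + duty = 146124.65 + 19737.80 = 165862.45
Import VAT = 165862.45 × 18% = 29855.24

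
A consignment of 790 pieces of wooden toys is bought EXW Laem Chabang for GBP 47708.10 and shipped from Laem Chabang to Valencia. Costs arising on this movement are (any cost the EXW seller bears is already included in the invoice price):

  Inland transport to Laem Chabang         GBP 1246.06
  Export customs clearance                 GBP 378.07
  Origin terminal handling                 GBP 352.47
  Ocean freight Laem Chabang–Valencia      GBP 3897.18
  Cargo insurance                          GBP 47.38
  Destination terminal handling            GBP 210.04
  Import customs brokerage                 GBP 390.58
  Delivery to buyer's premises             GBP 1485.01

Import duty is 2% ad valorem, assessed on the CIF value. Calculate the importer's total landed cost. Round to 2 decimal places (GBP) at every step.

EXW: the seller makes goods available at their premises; the buyer bears all onward costs.
CIF value = EXW price + inland to port + export clearance + origin terminal + freight + insurance = 47708.10 + 1246.06 + 378.07 + 352.47 + 3897.18 + 47.38 = 53629.26
Import duty = 53629.26 × 2% = 1072.59
Buyer bears: inland to port 1246.06 + export clearance 378.07 + origin terminal 352.47 + freight 3897.18 + insurance 47.38 + destination terminal 210.04 + brokerage 390.58 + delivery 1485.01 + duty 1072.59 = 9079.38
Landed cost = invoice 47708.10 + 9079.38 = 56787.48

Total landed cost: GBP 56787.48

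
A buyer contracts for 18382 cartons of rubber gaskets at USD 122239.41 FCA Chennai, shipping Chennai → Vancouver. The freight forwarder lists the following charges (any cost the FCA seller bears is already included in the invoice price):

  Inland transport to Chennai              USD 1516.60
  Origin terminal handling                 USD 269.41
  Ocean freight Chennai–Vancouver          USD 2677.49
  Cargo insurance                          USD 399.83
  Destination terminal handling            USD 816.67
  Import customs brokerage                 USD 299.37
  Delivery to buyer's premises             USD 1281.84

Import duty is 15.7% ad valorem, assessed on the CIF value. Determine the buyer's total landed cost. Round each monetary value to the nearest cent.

FCA: the seller delivers export-cleared goods to the carrier; the buyer bears costs from that point.
Already in the invoice (seller's account under FCA): inland to port — exclude.
CIF value = FCA price + origin terminal + freight + insurance = 122239.41 + 269.41 + 2677.49 + 399.83 = 125586.14
Import duty = 125586.14 × 15.7% = 19717.02
Buyer bears: origin terminal 269.41 + freight 2677.49 + insurance 399.83 + destination terminal 816.67 + brokerage 299.37 + delivery 1281.84 + duty 19717.02 = 25461.63
Landed cost = invoice 122239.41 + 25461.63 = 147701.04

Total landed cost: USD 147701.04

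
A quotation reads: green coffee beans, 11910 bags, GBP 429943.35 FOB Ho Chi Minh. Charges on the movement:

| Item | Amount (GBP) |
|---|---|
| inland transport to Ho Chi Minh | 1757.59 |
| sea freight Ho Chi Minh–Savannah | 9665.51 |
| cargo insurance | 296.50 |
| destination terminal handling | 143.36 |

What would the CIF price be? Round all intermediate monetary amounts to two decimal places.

Not relevant to the conversion: inland to port — on the seller under both FOB and CIF; already in the FOB price and stays in the CIF price. destination terminal — on the buyer under both terms; not part of either seller's price.
From FOB to CIF, the seller additionally bears: freight, insurance.
CIF price = 429943.35 + 9665.51 + 296.50 = 439905.36

CIF price: GBP 439905.36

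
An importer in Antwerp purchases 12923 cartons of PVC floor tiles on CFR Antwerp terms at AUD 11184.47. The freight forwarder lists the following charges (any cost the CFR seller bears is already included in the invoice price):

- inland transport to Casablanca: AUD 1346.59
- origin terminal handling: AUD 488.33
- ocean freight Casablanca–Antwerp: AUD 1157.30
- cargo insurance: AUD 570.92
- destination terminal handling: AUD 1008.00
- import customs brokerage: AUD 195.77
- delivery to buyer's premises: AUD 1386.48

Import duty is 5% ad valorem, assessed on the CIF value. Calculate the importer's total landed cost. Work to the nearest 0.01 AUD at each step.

CFR: the seller pays costs through ocean freight to the destination port, but not insurance.
Already in the invoice (seller's account under CFR): inland to port, origin terminal, freight — exclude.
CIF value = CFR price + insurance = 11184.47 + 570.92 = 11755.39
Import duty = 11755.39 × 5% = 587.77
Buyer bears: insurance 570.92 + destination terminal 1008.00 + brokerage 195.77 + delivery 1386.48 + duty 587.77 = 3748.94
Landed cost = invoice 11184.47 + 3748.94 = 14933.41

Total landed cost: AUD 14933.41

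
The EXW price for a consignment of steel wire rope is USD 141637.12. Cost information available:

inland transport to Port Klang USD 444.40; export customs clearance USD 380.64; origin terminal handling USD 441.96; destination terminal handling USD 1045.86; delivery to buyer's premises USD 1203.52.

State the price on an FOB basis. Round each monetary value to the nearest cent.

Not relevant to the conversion: delivery, destination terminal — on the buyer under both terms; not part of either seller's price.
From EXW to FOB, the seller additionally bears: inland to port, export clearance, origin terminal.
FOB price = 141637.12 + 444.40 + 380.64 + 441.96 = 142904.12

FOB price: USD 142904.12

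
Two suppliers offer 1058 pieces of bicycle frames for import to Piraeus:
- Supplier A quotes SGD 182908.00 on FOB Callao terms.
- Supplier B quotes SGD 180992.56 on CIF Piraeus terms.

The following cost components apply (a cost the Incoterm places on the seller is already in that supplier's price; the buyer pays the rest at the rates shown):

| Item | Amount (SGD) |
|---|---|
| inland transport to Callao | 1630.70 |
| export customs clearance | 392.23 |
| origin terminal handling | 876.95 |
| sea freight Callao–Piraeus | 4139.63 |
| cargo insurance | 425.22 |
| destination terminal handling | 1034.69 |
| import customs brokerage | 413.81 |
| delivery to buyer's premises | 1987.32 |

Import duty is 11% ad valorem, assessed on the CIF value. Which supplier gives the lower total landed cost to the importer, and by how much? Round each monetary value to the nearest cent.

Supplier A (FOB):
CIF value = FOB price + freight + insurance = 182908.00 + 4139.63 + 425.22 = 187472.85
Import duty = 187472.85 × 11% = 20622.01
Buyer bears (A): 4139.63 + 425.22 + 1034.69 + 413.81 + 1987.32 = 8000.67
Landed cost (A) = invoice 182908.00 + 8000.67 + duty 20622.01 = 211530.68
Supplier B (CIF):
The CIF price already equals the CIF value: 180992.56
Import duty = 180992.56 × 11% = 19909.18
Buyer bears (B): 1034.69 + 413.81 + 1987.32 = 3435.82
Landed cost (B) = invoice 180992.56 + 3435.82 + duty 19909.18 = 204337.56
Difference = |211530.68 − 204337.56| = 7193.12

Supplier B is cheaper by SGD 7193.12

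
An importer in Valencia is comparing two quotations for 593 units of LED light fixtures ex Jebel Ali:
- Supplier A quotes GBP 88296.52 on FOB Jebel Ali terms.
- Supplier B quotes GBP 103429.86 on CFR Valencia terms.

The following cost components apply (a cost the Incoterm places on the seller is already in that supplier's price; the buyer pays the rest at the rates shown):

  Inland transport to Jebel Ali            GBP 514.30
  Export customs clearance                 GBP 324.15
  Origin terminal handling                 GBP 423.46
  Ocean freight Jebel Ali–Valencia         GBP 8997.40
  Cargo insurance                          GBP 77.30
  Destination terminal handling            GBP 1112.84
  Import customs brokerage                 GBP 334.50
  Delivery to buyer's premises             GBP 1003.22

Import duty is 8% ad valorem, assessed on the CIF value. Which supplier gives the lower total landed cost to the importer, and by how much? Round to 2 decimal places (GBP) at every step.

Supplier A is cheaper by GBP 6626.81

Supplier A (FOB):
CIF value = FOB price + freight + insurance = 88296.52 + 8997.40 + 77.30 = 97371.22
Import duty = 97371.22 × 8% = 7789.70
Buyer bears (A): 8997.40 + 77.30 + 1112.84 + 334.50 + 1003.22 = 11525.26
Landed cost (A) = invoice 88296.52 + 11525.26 + duty 7789.70 = 107611.48
Supplier B (CFR):
CIF value = CFR price + insurance = 103429.86 + 77.30 = 103507.16
Import duty = 103507.16 × 8% = 8280.57
Buyer bears (B): 77.30 + 1112.84 + 334.50 + 1003.22 = 2527.86
Landed cost (B) = invoice 103429.86 + 2527.86 + duty 8280.57 = 114238.29
Difference = |107611.48 − 114238.29| = 6626.81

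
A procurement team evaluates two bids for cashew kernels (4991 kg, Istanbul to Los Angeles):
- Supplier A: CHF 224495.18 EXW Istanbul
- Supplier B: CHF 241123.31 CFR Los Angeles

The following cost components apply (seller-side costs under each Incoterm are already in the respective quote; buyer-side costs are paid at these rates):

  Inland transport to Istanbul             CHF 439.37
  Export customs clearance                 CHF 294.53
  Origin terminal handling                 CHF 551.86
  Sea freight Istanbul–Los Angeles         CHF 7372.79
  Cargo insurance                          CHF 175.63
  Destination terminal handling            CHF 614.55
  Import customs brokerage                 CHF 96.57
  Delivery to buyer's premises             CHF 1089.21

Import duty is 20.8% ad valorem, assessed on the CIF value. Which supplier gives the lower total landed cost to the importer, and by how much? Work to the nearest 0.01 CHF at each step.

Supplier A is cheaper by CHF 9627.25

Supplier A (EXW):
CIF value = EXW price + inland to port + export clearance + origin terminal + freight + insurance = 224495.18 + 439.37 + 294.53 + 551.86 + 7372.79 + 175.63 = 233329.36
Import duty = 233329.36 × 20.8% = 48532.51
Buyer bears (A): 439.37 + 294.53 + 551.86 + 7372.79 + 175.63 + 614.55 + 96.57 + 1089.21 = 10634.51
Landed cost (A) = invoice 224495.18 + 10634.51 + duty 48532.51 = 283662.20
Supplier B (CFR):
CIF value = CFR price + insurance = 241123.31 + 175.63 = 241298.94
Import duty = 241298.94 × 20.8% = 50190.18
Buyer bears (B): 175.63 + 614.55 + 96.57 + 1089.21 = 1975.96
Landed cost (B) = invoice 241123.31 + 1975.96 + duty 50190.18 = 293289.45
Difference = |283662.20 − 293289.45| = 9627.25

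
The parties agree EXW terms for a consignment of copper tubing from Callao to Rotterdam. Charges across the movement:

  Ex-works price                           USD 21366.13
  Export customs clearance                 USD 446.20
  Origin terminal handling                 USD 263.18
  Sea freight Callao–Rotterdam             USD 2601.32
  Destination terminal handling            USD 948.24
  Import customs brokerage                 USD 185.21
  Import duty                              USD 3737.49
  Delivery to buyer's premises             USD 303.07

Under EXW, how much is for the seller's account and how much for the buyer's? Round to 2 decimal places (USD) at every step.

Seller: USD 21366.13; buyer: USD 8484.71

EXW: the seller makes goods available at their premises; the buyer bears all onward costs.
Seller's account: goods 21366.13 = 21366.13
Buyer's account: export clearance 446.20 + origin terminal 263.18 + freight 2601.32 + destination terminal 948.24 + brokerage 185.21 + duty 3737.49 + delivery 303.07 = 8484.71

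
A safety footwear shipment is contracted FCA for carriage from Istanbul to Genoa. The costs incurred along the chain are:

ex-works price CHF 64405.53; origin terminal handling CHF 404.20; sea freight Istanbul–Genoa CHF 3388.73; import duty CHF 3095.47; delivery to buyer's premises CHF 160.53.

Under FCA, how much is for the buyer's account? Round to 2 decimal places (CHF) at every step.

FCA: the seller delivers export-cleared goods to the carrier; the buyer bears costs from that point.
Seller's account: goods 64405.53 = 64405.53
Buyer's account: origin terminal 404.20 + freight 3388.73 + duty 3095.47 + delivery 160.53 = 7048.93

Buyer's account: CHF 7048.93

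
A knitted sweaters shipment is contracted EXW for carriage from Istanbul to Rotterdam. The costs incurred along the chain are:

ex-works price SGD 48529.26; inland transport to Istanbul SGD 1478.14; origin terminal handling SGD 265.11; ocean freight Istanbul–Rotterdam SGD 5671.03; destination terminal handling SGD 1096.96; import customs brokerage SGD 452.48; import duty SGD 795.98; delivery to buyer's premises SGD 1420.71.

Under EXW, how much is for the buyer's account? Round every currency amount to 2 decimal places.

Buyer's account: SGD 11180.41

EXW: the seller makes goods available at their premises; the buyer bears all onward costs.
Seller's account: goods 48529.26 = 48529.26
Buyer's account: inland to port 1478.14 + origin terminal 265.11 + freight 5671.03 + destination terminal 1096.96 + brokerage 452.48 + duty 795.98 + delivery 1420.71 = 11180.41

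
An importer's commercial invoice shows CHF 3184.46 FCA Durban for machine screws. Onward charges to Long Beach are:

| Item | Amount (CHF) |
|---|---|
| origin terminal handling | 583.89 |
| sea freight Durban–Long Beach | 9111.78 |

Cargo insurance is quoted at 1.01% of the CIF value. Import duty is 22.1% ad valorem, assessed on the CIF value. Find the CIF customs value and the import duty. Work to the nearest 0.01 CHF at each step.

Let C be the CIF value. C = FCA price + pre-shipment costs + freight + 1.01% × C
C − 1.01% × C = 3184.46 + 583.89 + 9111.78
0.9899 × C = 12880.13
C = 12880.13 / 0.9899 = 13011.55
Insurance premium = 1.01% × 13011.55 = 131.42
Import duty = 13011.55 × 22.1% = 2875.55

CIF value: CHF 13011.55; import duty: CHF 2875.55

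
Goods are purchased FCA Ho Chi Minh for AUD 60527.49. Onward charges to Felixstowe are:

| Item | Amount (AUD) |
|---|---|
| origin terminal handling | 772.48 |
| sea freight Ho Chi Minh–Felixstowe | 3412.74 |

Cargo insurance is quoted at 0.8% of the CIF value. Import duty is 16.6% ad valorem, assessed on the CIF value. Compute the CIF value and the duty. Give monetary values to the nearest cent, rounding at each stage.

Let C be the CIF value. C = FCA price + pre-shipment costs + freight + 0.8% × C
C − 0.8% × C = 60527.49 + 772.48 + 3412.74
0.992 × C = 64712.71
C = 64712.71 / 0.992 = 65234.59
Insurance premium = 0.8% × 65234.59 = 521.88
Import duty = 65234.59 × 16.6% = 10828.94

CIF value: AUD 65234.59; import duty: AUD 10828.94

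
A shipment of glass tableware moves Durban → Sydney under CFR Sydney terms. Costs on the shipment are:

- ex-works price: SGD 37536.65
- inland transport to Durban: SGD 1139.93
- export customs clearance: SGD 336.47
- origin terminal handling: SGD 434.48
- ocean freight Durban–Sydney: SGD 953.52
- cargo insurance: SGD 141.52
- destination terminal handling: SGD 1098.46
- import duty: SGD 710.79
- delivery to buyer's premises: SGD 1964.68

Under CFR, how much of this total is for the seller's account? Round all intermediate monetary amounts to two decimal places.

Seller's account: SGD 40401.05

CFR: the seller pays costs through ocean freight to the destination port, but not insurance.
Seller's account: goods 37536.65 + inland to port 1139.93 + export clearance 336.47 + origin terminal 434.48 + freight 953.52 = 40401.05
Buyer's account: insurance 141.52 + destination terminal 1098.46 + duty 710.79 + delivery 1964.68 = 3915.45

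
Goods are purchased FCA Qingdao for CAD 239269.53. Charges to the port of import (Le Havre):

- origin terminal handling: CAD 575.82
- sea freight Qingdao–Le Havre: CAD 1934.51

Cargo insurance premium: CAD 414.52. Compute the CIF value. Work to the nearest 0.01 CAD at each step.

CIF = FCA price + pre-shipment costs + freight + insurance
CIF = 239269.53 + 575.82 + 1934.51 + 414.52 = 242194.38

CIF value: CAD 242194.38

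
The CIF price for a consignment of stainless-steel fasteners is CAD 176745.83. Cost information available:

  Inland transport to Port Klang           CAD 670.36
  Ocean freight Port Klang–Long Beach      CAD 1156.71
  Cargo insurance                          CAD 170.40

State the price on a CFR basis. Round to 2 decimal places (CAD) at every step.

CFR price: CAD 176575.43

Not relevant to the conversion: freight, inland to port — on the seller under both CIF and CFR; already in the CIF price and stays in the CFR price.
From CIF to CFR, the seller no longer bears: insurance.
CFR price = 176745.83 − 170.40 = 176575.43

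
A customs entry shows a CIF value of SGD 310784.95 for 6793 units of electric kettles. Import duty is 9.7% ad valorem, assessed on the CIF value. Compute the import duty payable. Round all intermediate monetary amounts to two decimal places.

Import duty = 310784.95 × 9.7% = 30146.14

Import duty: SGD 30146.14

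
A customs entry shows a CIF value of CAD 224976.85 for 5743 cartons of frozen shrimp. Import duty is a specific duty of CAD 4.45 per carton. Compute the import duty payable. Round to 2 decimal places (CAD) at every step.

Import duty = 5743 × 4.45 = 25556.35

Import duty: CAD 25556.35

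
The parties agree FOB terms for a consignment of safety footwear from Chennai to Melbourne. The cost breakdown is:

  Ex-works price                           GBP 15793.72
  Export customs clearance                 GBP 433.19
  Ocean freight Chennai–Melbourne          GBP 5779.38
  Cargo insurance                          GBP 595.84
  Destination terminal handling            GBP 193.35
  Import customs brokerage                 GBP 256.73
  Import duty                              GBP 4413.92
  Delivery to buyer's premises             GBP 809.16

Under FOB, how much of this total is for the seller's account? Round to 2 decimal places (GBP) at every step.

Seller's account: GBP 16226.91

FOB: the seller bears costs until goods are on board at the origin port; the buyer bears freight, insurance and all costs thereafter.
Seller's account: goods 15793.72 + export clearance 433.19 = 16226.91
Buyer's account: freight 5779.38 + insurance 595.84 + destination terminal 193.35 + brokerage 256.73 + duty 4413.92 + delivery 809.16 = 12048.38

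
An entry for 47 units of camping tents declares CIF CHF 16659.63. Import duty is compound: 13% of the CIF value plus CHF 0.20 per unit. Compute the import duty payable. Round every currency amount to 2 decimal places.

Import duty: CHF 2175.15

Ad valorem component: 16659.63 × 13% = 2165.75
Specific component: 47 × 0.20 = 9.40
Import duty = 2165.75 + 9.40 = 2175.15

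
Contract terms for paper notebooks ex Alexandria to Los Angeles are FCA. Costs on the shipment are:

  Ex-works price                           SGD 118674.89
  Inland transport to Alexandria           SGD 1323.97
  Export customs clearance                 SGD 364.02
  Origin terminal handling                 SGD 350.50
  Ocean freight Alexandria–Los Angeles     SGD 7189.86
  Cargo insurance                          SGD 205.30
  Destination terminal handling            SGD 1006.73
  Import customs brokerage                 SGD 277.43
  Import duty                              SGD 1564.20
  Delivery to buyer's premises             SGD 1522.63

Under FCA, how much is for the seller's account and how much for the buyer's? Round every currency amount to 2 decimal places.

FCA: the seller delivers export-cleared goods to the carrier; the buyer bears costs from that point.
Seller's account: goods 118674.89 + inland to port 1323.97 + export clearance 364.02 = 120362.88
Buyer's account: origin terminal 350.50 + freight 7189.86 + insurance 205.30 + destination terminal 1006.73 + brokerage 277.43 + duty 1564.20 + delivery 1522.63 = 12116.65

Seller: SGD 120362.88; buyer: SGD 12116.65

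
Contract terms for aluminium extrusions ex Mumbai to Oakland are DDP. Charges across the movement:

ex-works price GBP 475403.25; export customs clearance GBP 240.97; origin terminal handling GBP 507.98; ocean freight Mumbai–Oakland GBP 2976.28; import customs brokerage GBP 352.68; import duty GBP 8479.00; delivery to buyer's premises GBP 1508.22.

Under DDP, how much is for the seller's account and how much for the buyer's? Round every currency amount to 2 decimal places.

DDP: the seller bears all costs including import duty.
Seller's account: goods 475403.25 + export clearance 240.97 + origin terminal 507.98 + freight 2976.28 + brokerage 352.68 + duty 8479.00 + delivery 1508.22 = 489468.38
Buyer's account: 0.00

Seller: GBP 489468.38; buyer: GBP 0.00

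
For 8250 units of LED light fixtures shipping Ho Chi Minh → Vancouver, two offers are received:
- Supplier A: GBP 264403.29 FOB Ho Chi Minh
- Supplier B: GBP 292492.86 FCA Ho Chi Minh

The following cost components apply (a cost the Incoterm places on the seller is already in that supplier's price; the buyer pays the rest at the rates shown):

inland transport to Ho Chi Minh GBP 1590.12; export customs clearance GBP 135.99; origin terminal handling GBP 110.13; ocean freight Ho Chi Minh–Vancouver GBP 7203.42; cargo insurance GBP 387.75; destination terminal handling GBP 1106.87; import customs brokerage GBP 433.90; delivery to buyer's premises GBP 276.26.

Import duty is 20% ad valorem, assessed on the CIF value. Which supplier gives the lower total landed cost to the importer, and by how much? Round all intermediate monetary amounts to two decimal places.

Supplier A is cheaper by GBP 33839.64

Supplier A (FOB):
CIF value = FOB price + freight + insurance = 264403.29 + 7203.42 + 387.75 = 271994.46
Import duty = 271994.46 × 20% = 54398.89
Buyer bears (A): 7203.42 + 387.75 + 1106.87 + 433.90 + 276.26 = 9408.20
Landed cost (A) = invoice 264403.29 + 9408.20 + duty 54398.89 = 328210.38
Supplier B (FCA):
CIF value = FCA price + origin terminal + freight + insurance = 292492.86 + 110.13 + 7203.42 + 387.75 = 300194.16
Import duty = 300194.16 × 20% = 60038.83
Buyer bears (B): 110.13 + 7203.42 + 387.75 + 1106.87 + 433.90 + 276.26 = 9518.33
Landed cost (B) = invoice 292492.86 + 9518.33 + duty 60038.83 = 362050.02
Difference = |328210.38 − 362050.02| = 33839.64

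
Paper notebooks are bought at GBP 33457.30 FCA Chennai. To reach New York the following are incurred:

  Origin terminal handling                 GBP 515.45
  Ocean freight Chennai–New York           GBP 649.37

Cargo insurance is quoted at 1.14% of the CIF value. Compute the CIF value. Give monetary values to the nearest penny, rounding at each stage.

CIF value: GBP 35021.36

Let C be the CIF value. C = FCA price + pre-shipment costs + freight + 1.14% × C
C − 1.14% × C = 33457.30 + 515.45 + 649.37
0.9886 × C = 34622.12
C = 34622.12 / 0.9886 = 35021.36
Insurance premium = 1.14% × 35021.36 = 399.24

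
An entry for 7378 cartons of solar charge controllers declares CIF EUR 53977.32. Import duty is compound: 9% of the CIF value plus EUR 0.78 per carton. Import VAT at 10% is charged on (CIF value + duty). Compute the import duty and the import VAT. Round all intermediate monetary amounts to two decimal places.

Ad valorem component: 53977.32 × 9% = 4857.96
Specific component: 7378 × 0.78 = 5754.84
Import duty = 4857.96 + 5754.84 = 10612.80
VAT base = CIF + duty = 53977.32 + 10612.80 = 64590.12
Import VAT = 64590.12 × 10% = 6459.01

Import duty: EUR 10612.80; import VAT: EUR 6459.01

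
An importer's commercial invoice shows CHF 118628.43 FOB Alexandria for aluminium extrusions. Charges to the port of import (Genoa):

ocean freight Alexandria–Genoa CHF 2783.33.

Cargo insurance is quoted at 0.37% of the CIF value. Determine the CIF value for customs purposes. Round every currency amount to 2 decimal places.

CIF value: CHF 121862.65

Let C be the CIF value. C = FOB price + freight + 0.37% × C
C − 0.37% × C = 118628.43 + 2783.33
0.9963 × C = 121411.76
C = 121411.76 / 0.9963 = 121862.65
Insurance premium = 0.37% × 121862.65 = 450.89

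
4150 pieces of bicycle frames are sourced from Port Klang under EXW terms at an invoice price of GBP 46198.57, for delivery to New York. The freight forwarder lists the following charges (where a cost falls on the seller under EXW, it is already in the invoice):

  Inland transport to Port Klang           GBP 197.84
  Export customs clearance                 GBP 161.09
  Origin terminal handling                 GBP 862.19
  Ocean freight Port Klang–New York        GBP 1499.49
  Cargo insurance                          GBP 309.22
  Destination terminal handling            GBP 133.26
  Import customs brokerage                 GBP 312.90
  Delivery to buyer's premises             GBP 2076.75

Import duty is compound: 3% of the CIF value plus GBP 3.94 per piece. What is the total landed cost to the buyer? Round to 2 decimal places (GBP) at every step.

EXW: the seller makes goods available at their premises; the buyer bears all onward costs.
CIF value = EXW price + inland to port + export clearance + origin terminal + freight + insurance = 46198.57 + 197.84 + 161.09 + 862.19 + 1499.49 + 309.22 = 49228.40
Ad valorem component: 49228.40 × 3% = 1476.85
Specific component: 4150 × 3.94 = 16351.00
Import duty = 1476.85 + 16351.00 = 17827.85
Buyer bears: inland to port 197.84 + export clearance 161.09 + origin terminal 862.19 + freight 1499.49 + insurance 309.22 + destination terminal 133.26 + brokerage 312.90 + delivery 2076.75 + duty 17827.85 = 23380.59
Landed cost = invoice 46198.57 + 23380.59 = 69579.16

Total landed cost: GBP 69579.16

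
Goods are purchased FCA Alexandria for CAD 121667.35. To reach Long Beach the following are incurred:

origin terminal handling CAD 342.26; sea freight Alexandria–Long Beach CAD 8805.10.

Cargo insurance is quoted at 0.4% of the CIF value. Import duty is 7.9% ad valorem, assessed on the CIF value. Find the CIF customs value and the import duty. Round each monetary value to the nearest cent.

Let C be the CIF value. C = FCA price + pre-shipment costs + freight + 0.4% × C
C − 0.4% × C = 121667.35 + 342.26 + 8805.10
0.996 × C = 130814.71
C = 130814.71 / 0.996 = 131340.07
Insurance premium = 0.4% × 131340.07 = 525.36
Import duty = 131340.07 × 7.9% = 10375.87

CIF value: CAD 131340.07; import duty: CAD 10375.87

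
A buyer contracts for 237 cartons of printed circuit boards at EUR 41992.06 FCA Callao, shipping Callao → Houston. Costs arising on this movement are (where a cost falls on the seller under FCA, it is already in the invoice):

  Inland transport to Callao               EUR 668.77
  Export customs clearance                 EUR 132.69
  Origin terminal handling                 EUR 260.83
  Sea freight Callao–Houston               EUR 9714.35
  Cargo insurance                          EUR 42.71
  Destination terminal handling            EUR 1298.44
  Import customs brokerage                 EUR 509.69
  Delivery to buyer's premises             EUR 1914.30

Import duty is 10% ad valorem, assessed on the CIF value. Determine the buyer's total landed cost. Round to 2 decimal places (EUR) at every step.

FCA: the seller delivers export-cleared goods to the carrier; the buyer bears costs from that point.
Already in the invoice (seller's account under FCA): inland to port, export clearance — exclude.
CIF value = FCA price + origin terminal + freight + insurance = 41992.06 + 260.83 + 9714.35 + 42.71 = 52009.95
Import duty = 52009.95 × 10% = 5201.00
Buyer bears: origin terminal 260.83 + freight 9714.35 + insurance 42.71 + destination terminal 1298.44 + brokerage 509.69 + delivery 1914.30 + duty 5201.00 = 18941.32
Landed cost = invoice 41992.06 + 18941.32 = 60933.38

Total landed cost: EUR 60933.38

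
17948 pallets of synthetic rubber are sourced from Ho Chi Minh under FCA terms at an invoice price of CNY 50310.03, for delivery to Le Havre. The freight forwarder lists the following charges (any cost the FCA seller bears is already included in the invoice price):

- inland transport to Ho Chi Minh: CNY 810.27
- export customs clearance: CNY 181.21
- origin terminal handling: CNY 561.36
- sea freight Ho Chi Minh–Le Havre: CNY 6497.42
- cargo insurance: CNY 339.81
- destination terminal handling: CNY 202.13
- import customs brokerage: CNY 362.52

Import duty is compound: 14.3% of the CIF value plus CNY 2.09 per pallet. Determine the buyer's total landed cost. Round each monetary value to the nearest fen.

Total landed cost: CNY 104036.92

FCA: the seller delivers export-cleared goods to the carrier; the buyer bears costs from that point.
Already in the invoice (seller's account under FCA): inland to port, export clearance — exclude.
CIF value = FCA price + origin terminal + freight + insurance = 50310.03 + 561.36 + 6497.42 + 339.81 = 57708.62
Ad valorem component: 57708.62 × 14.3% = 8252.33
Specific component: 17948 × 2.09 = 37511.32
Import duty = 8252.33 + 37511.32 = 45763.65
Buyer bears: origin terminal 561.36 + freight 6497.42 + insurance 339.81 + destination terminal 202.13 + brokerage 362.52 + duty 45763.65 = 53726.89
Landed cost = invoice 50310.03 + 53726.89 = 104036.92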